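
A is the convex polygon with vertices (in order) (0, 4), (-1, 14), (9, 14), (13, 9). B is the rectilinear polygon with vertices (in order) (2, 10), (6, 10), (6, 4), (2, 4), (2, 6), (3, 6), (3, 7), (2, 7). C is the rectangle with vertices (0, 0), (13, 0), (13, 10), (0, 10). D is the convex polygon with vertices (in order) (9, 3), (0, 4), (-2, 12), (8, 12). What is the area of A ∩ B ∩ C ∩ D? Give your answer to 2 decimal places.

The intersection is the polygon with vertices (3,6), (3,7), (2,7), (2,10), (6,10), (6,6.308), (2,4.769), (2,6).
By the shoelace formula its area is 16.85.

16.85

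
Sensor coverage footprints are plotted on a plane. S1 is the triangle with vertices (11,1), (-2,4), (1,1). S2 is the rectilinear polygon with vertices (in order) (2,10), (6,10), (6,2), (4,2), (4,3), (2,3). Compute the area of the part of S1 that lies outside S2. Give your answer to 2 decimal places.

14.22

|S1| = 15, |S1∩S2| = 0.7821.
|S1 ∖ S2| = |S1| − |S1∩S2| = 15 − 0.7821 = 14.22.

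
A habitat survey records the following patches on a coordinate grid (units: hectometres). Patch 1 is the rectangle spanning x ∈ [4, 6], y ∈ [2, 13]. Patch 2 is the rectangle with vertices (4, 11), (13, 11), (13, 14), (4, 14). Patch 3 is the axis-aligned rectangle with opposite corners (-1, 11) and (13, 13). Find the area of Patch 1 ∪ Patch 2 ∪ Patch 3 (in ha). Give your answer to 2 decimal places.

55.00

By inclusion–exclusion:
Individual areas: |Patch 1| = 22, |Patch 2| = 27, |Patch 3| = 28.
|Patch 1∩Patch 2|: x∈[4,6], y∈[11,13] → 2·2 = 4.
|Patch 1∩Patch 3|: x∈[4,6], y∈[11,13] → 2·2 = 4.
|Patch 2∩Patch 3|: x∈[4,13], y∈[11,13] → 9·2 = 18.
|Patch 1∩Patch 2∩Patch 3| = 4.
|Patch 1 ∪ Patch 2 ∪ Patch 3| = 77 − 26 + 4 = 55.00.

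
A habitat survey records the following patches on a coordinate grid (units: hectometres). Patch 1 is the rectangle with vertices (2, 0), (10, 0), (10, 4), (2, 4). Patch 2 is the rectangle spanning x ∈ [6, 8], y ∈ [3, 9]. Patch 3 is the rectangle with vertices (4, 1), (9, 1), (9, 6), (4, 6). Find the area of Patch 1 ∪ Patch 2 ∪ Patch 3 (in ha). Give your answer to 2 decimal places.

48.00

By inclusion–exclusion:
Individual areas: |Patch 1| = 32, |Patch 2| = 12, |Patch 3| = 25.
|Patch 1∩Patch 2|: x∈[6,8], y∈[3,4] → 2·1 = 2.
|Patch 1∩Patch 3|: x∈[4,9], y∈[1,4] → 5·3 = 15.
|Patch 2∩Patch 3|: x∈[6,8], y∈[3,6] → 2·3 = 6.
|Patch 1∩Patch 2∩Patch 3| = 2.
|Patch 1 ∪ Patch 2 ∪ Patch 3| = 69 − 23 + 2 = 48.00.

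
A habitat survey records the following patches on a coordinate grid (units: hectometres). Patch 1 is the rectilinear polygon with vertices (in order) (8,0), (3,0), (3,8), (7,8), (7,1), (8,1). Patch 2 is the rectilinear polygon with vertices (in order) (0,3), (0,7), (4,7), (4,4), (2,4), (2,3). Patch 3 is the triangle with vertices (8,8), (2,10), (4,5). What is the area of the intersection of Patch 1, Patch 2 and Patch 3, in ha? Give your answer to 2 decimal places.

0.80

The intersection is the polygon with vertices (4,7), (4,5), (3.2,7).
By the shoelace formula its area is 0.80.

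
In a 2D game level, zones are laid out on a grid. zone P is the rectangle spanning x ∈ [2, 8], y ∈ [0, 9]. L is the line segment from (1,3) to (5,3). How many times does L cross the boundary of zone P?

1

The segment meets the boundary at (2,3).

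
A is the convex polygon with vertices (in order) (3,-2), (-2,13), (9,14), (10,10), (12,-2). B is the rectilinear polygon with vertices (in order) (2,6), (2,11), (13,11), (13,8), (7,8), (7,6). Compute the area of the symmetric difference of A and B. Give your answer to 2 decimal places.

|A| = 159, |B| = 43, |A∩B| = 34.2083.
|A △ B| = |A| + |B| − 2·|A∩B| = 159 + 43 − 68.4167 = 133.58.

133.58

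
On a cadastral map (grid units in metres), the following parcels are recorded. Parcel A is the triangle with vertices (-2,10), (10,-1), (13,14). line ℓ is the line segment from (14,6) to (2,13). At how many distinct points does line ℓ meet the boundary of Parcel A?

The segment meets the boundary at (4.275,11.673), (11.672,7.358).

2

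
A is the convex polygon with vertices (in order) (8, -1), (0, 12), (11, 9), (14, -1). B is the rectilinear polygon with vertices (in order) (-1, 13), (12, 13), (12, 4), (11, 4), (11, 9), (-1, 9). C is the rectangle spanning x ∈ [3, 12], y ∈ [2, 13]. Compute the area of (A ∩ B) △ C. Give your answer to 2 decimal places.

91.94

|A ∩ B| = 17.0641.
|(A ∩ B) ∩ C| = 12.0606.
|(A ∩ B) △ C| = 17.0641 + 99 − 24.1212 = 91.94.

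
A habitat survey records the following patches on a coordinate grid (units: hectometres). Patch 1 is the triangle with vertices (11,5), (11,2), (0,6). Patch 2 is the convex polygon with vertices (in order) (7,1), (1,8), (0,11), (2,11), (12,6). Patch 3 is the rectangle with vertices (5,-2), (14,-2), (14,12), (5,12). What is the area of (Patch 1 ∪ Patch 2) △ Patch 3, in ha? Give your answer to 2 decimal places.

112.45

|Patch 1 ∪ Patch 2| = 57.8829.
|(Patch 1 ∪ Patch 2) ∩ Patch 3| = 35.7167.
|(Patch 1 ∪ Patch 2) △ Patch 3| = 57.8829 + 126 − 71.4333 = 112.45.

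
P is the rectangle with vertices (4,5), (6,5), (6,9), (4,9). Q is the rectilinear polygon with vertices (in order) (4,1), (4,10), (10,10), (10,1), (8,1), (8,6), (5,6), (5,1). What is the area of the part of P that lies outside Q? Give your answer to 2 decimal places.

1.00

|P| = 8, |P∩Q| = 7.
|P ∖ Q| = |P| − |P∩Q| = 8 − 7 = 1.00.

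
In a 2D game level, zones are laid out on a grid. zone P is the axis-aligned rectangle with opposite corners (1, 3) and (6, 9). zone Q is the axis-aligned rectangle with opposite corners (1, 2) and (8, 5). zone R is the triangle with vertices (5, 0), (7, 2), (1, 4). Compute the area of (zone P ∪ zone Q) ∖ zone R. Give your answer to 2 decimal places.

37.00

|zone P ∪ zone Q| = 41.
|(zone P ∪ zone Q) ∩ zone R| = 4.
|(zone P ∪ zone Q) ∖ zone R| = 41 − 4 = 37.00.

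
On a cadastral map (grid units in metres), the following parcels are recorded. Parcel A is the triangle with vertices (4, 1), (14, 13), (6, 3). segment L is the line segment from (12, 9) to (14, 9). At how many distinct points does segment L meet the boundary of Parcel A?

0

The segment lies entirely outside Parcel A and never meets its boundary.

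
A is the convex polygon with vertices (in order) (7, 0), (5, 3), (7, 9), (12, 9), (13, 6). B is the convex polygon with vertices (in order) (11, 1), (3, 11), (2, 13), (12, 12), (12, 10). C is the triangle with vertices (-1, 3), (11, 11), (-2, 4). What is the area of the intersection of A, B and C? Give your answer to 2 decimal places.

0.40

The intersection is the polygon with vertices (8,9), (6.714,8.143), (6.938,8.812), (7.286,9).
By the shoelace formula its area is 0.40.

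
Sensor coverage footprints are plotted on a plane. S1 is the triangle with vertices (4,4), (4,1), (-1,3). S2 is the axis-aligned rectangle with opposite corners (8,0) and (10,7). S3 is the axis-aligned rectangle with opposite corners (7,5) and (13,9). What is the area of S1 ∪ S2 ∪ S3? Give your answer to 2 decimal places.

By inclusion–exclusion:
Individual areas: |S1| = 7.5, |S2| = 14, |S3| = 24.
|S1∩S2| = 0.
|S1∩S3| = 0.
|S2∩S3|: x∈[8,10], y∈[5,7] → 2·2 = 4.
|S1∩S2∩S3| = 0.
|S1 ∪ S2 ∪ S3| = 45.5 − 4 + 0 = 41.50.

41.50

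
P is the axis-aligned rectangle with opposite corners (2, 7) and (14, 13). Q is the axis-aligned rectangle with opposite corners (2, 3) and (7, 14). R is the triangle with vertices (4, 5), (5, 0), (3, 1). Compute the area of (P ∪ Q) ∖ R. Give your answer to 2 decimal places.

|P ∪ Q| = 97.
|(P ∪ Q) ∩ R| = 0.9.
|(P ∪ Q) ∖ R| = 97 − 0.9 = 96.10.

96.10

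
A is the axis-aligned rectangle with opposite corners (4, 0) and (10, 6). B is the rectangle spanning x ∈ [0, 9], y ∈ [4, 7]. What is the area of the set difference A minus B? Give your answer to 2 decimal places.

|A∩B|: x∈[4,9], y∈[4,6] → 5·2 = 10.
|A| = 36.
|A ∖ B| = |A| − |A∩B| = 36 − 10 = 26.00.

26.00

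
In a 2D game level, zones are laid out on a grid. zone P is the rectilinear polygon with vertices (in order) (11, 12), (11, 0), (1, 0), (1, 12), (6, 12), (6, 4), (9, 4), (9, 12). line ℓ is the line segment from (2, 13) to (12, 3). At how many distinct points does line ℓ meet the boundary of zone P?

4

The segment meets the boundary at (9,6), (6,9), (11,4), (3,12).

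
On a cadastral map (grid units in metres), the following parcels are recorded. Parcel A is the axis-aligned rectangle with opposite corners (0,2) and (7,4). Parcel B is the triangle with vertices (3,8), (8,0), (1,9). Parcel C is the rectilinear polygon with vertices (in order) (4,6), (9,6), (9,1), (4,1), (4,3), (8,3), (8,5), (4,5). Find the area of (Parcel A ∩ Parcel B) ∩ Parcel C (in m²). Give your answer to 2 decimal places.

0.38

The region (Parcel A ∩ Parcel B) ∩ Parcel C is the polygon with vertices (6.75,2), (6.444,2), (5.667,3), (6.125,3).
By the shoelace formula its area is 0.38.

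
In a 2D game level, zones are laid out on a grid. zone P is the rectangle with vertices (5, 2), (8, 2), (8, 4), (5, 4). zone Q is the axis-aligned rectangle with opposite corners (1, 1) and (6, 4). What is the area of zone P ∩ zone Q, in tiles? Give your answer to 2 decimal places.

|zone P∩zone Q|: x∈[5,6], y∈[2,4] → 1·2 = 2.

2.00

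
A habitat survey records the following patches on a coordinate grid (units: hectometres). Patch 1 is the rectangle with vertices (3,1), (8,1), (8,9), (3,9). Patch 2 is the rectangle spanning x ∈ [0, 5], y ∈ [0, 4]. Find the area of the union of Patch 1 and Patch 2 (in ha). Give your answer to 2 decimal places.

By inclusion–exclusion:
Individual areas: |Patch 1| = 40, |Patch 2| = 20.
|Patch 1∩Patch 2|: x∈[3,5], y∈[1,4] → 2·3 = 6.
|Patch 1 ∪ Patch 2| = 60 − 6 = 54.00.

54.00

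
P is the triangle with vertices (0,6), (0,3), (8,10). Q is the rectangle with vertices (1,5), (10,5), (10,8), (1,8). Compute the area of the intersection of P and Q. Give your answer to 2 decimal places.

6.75

The intersection is the polygon with vertices (2.286,5), (1,5), (1,6.5), (4,8), (5.714,8).
By the shoelace formula its area is 6.75.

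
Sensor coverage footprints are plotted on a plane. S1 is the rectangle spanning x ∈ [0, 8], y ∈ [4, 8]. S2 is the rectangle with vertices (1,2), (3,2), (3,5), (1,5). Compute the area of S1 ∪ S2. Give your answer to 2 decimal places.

36.00

By inclusion–exclusion:
Individual areas: |S1| = 32, |S2| = 6.
|S1∩S2|: x∈[1,3], y∈[4,5] → 2·1 = 2.
|S1 ∪ S2| = 38 − 2 = 36.00.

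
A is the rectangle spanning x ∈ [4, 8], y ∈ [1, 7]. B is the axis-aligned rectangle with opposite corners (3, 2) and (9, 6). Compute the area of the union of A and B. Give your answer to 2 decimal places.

By inclusion–exclusion:
Individual areas: |A| = 24, |B| = 24.
|A∩B|: x∈[4,8], y∈[2,6] → 4·4 = 16.
|A ∪ B| = 48 − 16 = 32.00.

32.00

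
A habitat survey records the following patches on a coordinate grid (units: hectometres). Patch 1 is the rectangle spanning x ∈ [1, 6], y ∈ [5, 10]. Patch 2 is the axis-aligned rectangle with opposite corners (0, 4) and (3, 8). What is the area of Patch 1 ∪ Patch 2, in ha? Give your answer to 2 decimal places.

By inclusion–exclusion:
Individual areas: |Patch 1| = 25, |Patch 2| = 12.
|Patch 1∩Patch 2|: x∈[1,3], y∈[5,8] → 2·3 = 6.
|Patch 1 ∪ Patch 2| = 37 − 6 = 31.00.

31.00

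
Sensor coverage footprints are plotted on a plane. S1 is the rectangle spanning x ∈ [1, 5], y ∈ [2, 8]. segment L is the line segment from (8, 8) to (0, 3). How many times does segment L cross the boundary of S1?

The segment meets the boundary at (1,3.625), (5,6.125).

2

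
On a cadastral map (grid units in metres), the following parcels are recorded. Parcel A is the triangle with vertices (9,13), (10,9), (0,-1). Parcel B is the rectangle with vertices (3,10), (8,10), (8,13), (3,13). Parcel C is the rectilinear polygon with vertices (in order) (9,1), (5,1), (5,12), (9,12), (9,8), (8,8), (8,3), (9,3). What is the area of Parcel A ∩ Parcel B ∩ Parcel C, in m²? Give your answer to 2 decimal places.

The intersection is the polygon with vertices (8,10), (7.071,10), (8,11.444).
By the shoelace formula its area is 0.67.

0.67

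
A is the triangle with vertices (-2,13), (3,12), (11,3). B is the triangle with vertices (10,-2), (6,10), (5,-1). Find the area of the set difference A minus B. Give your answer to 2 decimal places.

|A| = 18.5, |A∩B| = 2.0699.
|A ∖ B| = |A| − |A∩B| = 18.5 − 2.0699 = 16.43.

16.43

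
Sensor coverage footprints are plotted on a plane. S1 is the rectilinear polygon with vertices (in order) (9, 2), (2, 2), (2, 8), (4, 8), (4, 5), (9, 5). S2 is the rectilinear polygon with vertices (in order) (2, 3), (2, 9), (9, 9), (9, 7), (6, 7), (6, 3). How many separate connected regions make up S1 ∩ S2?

1

S1 ∩ S2 is a single connected region.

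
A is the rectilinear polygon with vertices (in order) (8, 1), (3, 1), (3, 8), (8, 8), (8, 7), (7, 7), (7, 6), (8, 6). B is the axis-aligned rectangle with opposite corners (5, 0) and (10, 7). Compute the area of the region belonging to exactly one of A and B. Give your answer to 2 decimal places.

35.00

|A| = 34, |B| = 35, |A∩B| = 17.
|A △ B| = |A| + |B| − 2·|A∩B| = 34 + 35 − 34 = 35.00.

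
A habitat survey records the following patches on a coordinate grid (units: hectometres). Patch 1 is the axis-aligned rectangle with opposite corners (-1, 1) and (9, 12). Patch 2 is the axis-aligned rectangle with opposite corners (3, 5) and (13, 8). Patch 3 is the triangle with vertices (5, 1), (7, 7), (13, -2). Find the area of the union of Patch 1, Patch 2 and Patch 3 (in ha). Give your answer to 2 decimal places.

By inclusion–exclusion:
Individual areas: |Patch 1| = 110, |Patch 2| = 30, |Patch 3| = 27.
|Patch 1∩Patch 2|: x∈[3,9], y∈[5,8] → 6·3 = 18.
|Patch 1∩Patch 3| = 15.
|Patch 2∩Patch 3| = 2.
|Patch 1∩Patch 2∩Patch 3| = 2.
|Patch 1 ∪ Patch 2 ∪ Patch 3| = 167 − 35 + 2 = 134.00.

134.00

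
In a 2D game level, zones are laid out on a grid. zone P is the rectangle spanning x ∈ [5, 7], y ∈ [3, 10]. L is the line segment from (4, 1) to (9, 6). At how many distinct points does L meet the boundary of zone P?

The segment meets the boundary at (7,4), (6,3).

2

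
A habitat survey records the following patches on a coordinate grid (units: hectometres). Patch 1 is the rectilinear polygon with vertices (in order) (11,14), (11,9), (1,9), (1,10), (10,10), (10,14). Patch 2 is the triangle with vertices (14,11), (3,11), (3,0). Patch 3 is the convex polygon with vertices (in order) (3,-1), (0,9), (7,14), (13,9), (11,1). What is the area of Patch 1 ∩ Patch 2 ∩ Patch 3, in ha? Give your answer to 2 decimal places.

The intersection is the polygon with vertices (3,9), (3,10), (10,10), (10,11), (10.6,11), (11,10.667), (11,9).
By the shoelace formula its area is 8.93.

8.93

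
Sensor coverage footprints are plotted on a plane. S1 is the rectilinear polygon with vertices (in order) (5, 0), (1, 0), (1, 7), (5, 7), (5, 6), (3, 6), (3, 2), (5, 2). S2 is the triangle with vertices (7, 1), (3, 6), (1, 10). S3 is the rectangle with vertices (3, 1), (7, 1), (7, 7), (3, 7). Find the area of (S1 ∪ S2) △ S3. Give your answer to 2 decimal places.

35.08

|S1 ∪ S2| = 22.4167.
|(S1 ∪ S2) ∩ S3| = 5.6667.
|(S1 ∪ S2) △ S3| = 22.4167 + 24 − 11.3333 = 35.08.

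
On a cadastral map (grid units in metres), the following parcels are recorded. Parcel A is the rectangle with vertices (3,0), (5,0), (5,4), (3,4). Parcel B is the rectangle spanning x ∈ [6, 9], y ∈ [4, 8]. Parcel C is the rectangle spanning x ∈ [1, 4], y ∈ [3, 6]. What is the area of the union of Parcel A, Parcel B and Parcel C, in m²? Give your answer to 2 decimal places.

By inclusion–exclusion:
Individual areas: |Parcel A| = 8, |Parcel B| = 12, |Parcel C| = 9.
|Parcel A∩Parcel B| = 0 (no overlap).
|Parcel A∩Parcel C|: x∈[3,4], y∈[3,4] → 1·1 = 1.
|Parcel B∩Parcel C| = 0 (no overlap).
|Parcel A∩Parcel B∩Parcel C| = 0.
|Parcel A ∪ Parcel B ∪ Parcel C| = 29 − 1 + 0 = 28.00.

28.00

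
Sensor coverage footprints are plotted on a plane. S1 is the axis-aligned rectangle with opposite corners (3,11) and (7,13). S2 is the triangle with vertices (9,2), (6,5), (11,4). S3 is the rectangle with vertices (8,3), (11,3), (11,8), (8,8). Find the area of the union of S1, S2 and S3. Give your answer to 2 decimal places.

25.60

By inclusion–exclusion:
Individual areas: |S1| = 8, |S2| = 6, |S3| = 15.
|S1∩S2| = 0.
|S1∩S3| = 0 (no overlap).
|S2∩S3| = 3.4.
|S1∩S2∩S3| = 0.
|S1 ∪ S2 ∪ S3| = 29 − 3.4 + 0 = 25.60.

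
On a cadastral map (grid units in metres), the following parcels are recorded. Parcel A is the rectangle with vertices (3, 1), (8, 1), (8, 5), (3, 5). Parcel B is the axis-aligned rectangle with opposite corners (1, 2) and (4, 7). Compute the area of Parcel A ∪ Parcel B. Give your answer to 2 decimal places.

By inclusion–exclusion:
Individual areas: |Parcel A| = 20, |Parcel B| = 15.
|Parcel A∩Parcel B|: x∈[3,4], y∈[2,5] → 1·3 = 3.
|Parcel A ∪ Parcel B| = 35 − 3 = 32.00.

32.00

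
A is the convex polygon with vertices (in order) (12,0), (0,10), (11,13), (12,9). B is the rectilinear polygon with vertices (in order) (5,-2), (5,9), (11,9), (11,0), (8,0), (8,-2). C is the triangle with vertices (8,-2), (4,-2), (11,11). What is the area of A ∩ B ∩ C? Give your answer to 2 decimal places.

8.59

The intersection is the polygon with vertices (10.539,9), (9.032,2.473), (7.221,3.982), (9.923,9).
By the shoelace formula its area is 8.59.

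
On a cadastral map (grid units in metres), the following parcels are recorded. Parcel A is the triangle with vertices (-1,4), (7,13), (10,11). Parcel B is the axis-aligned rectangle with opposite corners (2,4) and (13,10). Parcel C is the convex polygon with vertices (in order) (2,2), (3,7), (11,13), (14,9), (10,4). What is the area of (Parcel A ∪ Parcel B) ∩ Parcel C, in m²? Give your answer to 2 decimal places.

The region (Parcel A ∪ Parcel B) ∩ Parcel C is the polygon with vertices (10,11), (8.429,10), (13,10), (13,7.75), (10,4), (2.4,4), (3,7), (9.118,11.588).
By the shoelace formula its area is 51.31.

51.31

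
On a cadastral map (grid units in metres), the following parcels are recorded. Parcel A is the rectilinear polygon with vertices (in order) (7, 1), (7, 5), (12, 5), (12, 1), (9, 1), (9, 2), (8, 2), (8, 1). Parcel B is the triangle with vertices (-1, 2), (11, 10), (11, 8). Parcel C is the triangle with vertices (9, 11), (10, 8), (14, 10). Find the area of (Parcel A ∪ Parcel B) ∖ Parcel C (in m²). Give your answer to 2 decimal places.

29.34

|Parcel A ∪ Parcel B| = 31.
|(Parcel A ∪ Parcel B) ∩ Parcel C| = 1.6591.
|(Parcel A ∪ Parcel B) ∖ Parcel C| = 31 − 1.6591 = 29.34.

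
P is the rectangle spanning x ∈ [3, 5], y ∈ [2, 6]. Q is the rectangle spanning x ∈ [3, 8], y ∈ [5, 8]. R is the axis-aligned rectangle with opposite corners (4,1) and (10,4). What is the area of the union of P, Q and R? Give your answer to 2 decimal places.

37.00

By inclusion–exclusion:
Individual areas: |P| = 8, |Q| = 15, |R| = 18.
|P∩Q|: x∈[3,5], y∈[5,6] → 2·1 = 2.
|P∩R|: x∈[4,5], y∈[2,4] → 1·2 = 2.
|Q∩R| = 0 (no overlap).
|P∩Q∩R| = 0.
|P ∪ Q ∪ R| = 41 − 4 + 0 = 37.00.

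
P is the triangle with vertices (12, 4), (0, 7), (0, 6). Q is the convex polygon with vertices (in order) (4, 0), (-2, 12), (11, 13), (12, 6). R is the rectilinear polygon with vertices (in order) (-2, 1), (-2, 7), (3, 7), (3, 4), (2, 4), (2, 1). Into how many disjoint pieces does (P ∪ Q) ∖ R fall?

(P ∪ Q) ∖ R is a single connected region.

1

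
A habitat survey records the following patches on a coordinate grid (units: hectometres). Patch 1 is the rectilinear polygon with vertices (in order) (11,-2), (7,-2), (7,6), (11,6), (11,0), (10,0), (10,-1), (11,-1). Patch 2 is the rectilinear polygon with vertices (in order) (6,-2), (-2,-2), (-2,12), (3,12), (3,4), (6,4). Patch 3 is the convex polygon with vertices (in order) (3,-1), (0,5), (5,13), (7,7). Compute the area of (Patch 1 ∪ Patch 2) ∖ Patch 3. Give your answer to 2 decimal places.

96.55

|Patch 1 ∪ Patch 2| = 119.
|(Patch 1 ∪ Patch 2) ∩ Patch 3| = 22.45.
|(Patch 1 ∪ Patch 2) ∖ Patch 3| = 119 − 22.45 = 96.55.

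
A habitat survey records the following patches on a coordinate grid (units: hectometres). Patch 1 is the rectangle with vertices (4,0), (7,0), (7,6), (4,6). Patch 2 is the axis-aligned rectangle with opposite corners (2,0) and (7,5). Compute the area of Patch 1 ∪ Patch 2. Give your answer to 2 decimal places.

28.00

By inclusion–exclusion:
Individual areas: |Patch 1| = 18, |Patch 2| = 25.
|Patch 1∩Patch 2|: x∈[4,7], y∈[0,5] → 3·5 = 15.
|Patch 1 ∪ Patch 2| = 43 − 15 = 28.00.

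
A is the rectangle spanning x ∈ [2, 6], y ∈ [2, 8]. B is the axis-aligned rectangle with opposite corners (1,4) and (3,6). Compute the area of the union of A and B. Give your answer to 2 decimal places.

By inclusion–exclusion:
Individual areas: |A| = 24, |B| = 4.
|A∩B|: x∈[2,3], y∈[4,6] → 1·2 = 2.
|A ∪ B| = 28 − 2 = 26.00.

26.00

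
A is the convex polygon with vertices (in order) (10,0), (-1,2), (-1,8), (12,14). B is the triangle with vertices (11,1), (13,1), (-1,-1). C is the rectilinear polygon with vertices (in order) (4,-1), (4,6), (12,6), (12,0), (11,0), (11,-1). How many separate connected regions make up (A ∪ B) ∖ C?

(A ∪ B) ∖ C splits into 3 disjoint pieces (area 0.2976, area 82.7013, area 0.0714).

3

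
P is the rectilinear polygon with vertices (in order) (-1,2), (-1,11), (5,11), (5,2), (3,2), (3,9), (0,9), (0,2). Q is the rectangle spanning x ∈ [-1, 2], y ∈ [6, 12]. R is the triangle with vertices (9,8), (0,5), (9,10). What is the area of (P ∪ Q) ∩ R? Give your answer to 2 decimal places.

|P ∪ Q| = 42.
|(P ∪ Q) ∩ R| = 1.79.

1.79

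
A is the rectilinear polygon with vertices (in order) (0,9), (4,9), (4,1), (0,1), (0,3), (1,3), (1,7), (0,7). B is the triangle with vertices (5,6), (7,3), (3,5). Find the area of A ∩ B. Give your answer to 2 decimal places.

The intersection is the polygon with vertices (4,4.5), (3,5), (4,5.5).
By the shoelace formula its area is 0.50.

0.50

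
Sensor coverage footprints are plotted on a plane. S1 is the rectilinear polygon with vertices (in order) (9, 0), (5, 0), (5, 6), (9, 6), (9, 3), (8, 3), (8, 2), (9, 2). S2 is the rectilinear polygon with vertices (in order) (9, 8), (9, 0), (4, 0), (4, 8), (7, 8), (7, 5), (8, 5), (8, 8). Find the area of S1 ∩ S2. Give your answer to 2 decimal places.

22.00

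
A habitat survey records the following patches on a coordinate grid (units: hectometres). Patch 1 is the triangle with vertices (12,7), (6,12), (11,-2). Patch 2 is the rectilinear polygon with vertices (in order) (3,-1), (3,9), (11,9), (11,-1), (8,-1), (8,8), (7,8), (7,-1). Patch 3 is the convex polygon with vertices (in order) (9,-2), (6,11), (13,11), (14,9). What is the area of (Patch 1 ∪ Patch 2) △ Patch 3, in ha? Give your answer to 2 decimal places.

66.26

|Patch 1 ∪ Patch 2| = 80.3452.
|(Patch 1 ∪ Patch 2) ∩ Patch 3| = 35.0406.
|(Patch 1 ∪ Patch 2) △ Patch 3| = 80.3452 + 56 − 70.0812 = 66.26.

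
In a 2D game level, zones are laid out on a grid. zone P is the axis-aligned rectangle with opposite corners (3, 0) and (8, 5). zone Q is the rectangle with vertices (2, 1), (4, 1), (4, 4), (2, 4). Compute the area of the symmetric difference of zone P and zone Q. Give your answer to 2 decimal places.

25.00

|zone P∩zone Q|: x∈[3,4], y∈[1,4] → 1·3 = 3.
|zone P △ zone Q| = |zone P| + |zone Q| − 2·|zone P∩zone Q| = 25 + 6 − 6 = 25.00.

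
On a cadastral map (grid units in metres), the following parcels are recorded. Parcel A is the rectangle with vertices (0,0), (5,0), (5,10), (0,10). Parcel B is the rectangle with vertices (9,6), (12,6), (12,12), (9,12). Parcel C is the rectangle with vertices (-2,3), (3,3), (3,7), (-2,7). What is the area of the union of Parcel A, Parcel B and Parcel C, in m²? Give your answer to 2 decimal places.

By inclusion–exclusion:
Individual areas: |Parcel A| = 50, |Parcel B| = 18, |Parcel C| = 20.
|Parcel A∩Parcel B| = 0 (no overlap).
|Parcel A∩Parcel C|: x∈[0,3], y∈[3,7] → 3·4 = 12.
|Parcel B∩Parcel C| = 0 (no overlap).
|Parcel A∩Parcel B∩Parcel C| = 0.
|Parcel A ∪ Parcel B ∪ Parcel C| = 88 − 12 + 0 = 76.00.

76.00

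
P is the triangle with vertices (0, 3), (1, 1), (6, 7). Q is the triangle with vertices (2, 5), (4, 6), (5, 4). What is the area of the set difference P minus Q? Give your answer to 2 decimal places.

6.85

|P| = 8, |P∩Q| = 1.1511.
|P ∖ Q| = |P| − |P∩Q| = 8 − 1.1511 = 6.85.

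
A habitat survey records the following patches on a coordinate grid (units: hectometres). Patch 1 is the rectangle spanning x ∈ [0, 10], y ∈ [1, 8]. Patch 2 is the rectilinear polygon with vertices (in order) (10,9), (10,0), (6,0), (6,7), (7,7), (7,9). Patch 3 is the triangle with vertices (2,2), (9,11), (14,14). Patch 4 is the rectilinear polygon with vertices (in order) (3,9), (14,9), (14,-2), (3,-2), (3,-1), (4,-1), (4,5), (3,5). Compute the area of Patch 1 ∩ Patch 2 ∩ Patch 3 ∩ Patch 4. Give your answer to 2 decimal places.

1.00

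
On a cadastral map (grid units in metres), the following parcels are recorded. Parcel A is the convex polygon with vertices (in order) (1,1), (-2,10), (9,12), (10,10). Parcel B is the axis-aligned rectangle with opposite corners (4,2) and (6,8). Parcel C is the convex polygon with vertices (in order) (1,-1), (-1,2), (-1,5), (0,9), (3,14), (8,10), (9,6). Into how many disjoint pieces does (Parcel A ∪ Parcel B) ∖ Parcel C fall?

3

(Parcel A ∪ Parcel B) ∖ Parcel C splits into 3 disjoint pieces (area 5.2041, area 6.1926, area 1.0804).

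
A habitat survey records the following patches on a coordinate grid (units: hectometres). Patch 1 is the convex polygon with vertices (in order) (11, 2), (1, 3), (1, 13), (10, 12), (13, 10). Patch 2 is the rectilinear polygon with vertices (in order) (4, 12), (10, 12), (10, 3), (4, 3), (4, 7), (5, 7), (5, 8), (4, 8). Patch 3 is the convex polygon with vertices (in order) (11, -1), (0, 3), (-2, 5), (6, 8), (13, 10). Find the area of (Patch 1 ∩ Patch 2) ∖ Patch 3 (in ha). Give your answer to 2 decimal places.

|Patch 1 ∩ Patch 2| = 53.
|(Patch 1 ∩ Patch 2) ∩ Patch 3| = 31.0982.
|(Patch 1 ∩ Patch 2) ∖ Patch 3| = 53 − 31.0982 = 21.90.

21.90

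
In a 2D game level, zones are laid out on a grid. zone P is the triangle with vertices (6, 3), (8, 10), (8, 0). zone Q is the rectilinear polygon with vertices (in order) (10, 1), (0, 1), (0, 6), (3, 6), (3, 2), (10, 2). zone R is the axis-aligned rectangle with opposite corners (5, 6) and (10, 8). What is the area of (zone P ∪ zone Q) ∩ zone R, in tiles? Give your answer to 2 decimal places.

The region (zone P ∪ zone Q) ∩ zone R is the polygon with vertices (8,6), (6.857,6), (7.429,8), (8,8).
By the shoelace formula its area is 1.71.

1.71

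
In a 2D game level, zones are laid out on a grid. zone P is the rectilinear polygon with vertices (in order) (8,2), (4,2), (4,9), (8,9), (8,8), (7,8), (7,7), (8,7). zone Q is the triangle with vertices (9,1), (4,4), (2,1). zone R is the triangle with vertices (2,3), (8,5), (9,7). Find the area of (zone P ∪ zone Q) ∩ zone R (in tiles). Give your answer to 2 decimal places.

3.86

The region (zone P ∪ zone Q) ∩ zone R is the polygon with vertices (4,4), (4,4.143), (8,6.429), (8,5), (3.714,3.571).
By the shoelace formula its area is 3.86.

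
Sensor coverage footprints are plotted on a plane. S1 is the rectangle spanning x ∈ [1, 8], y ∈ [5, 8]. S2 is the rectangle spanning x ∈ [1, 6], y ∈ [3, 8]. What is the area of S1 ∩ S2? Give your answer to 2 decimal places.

15.00

|S1∩S2|: x∈[1,6], y∈[5,8] → 5·3 = 15.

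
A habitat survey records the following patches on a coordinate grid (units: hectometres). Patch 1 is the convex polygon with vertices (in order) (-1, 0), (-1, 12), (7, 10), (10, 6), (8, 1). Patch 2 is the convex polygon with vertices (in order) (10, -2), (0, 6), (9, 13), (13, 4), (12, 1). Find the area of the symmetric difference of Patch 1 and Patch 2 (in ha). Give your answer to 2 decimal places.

|Patch 1| = 100.5, |Patch 2| = 98, |Patch 1∩Patch 2| = 53.5649.
|Patch 1 △ Patch 2| = |Patch 1| + |Patch 2| − 2·|Patch 1∩Patch 2| = 100.5 + 98 − 107.1299 = 91.37.

91.37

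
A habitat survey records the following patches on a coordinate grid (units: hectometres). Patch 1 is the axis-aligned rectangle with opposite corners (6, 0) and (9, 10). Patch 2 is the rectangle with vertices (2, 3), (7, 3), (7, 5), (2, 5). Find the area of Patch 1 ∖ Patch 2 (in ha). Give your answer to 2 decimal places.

|Patch 1∩Patch 2|: x∈[6,7], y∈[3,5] → 1·2 = 2.
|Patch 1| = 30.
|Patch 1 ∖ Patch 2| = |Patch 1| − |Patch 1∩Patch 2| = 30 − 2 = 28.00.

28.00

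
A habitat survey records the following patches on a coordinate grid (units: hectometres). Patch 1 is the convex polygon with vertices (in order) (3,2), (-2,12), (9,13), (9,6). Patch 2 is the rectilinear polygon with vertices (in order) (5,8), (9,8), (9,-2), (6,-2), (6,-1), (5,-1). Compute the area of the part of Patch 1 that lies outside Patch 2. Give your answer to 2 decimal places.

65.17

|Patch 1| = 78.5, |Patch 1∩Patch 2| = 13.3333.
|Patch 1 ∖ Patch 2| = |Patch 1| − |Patch 1∩Patch 2| = 78.5 − 13.3333 = 65.17.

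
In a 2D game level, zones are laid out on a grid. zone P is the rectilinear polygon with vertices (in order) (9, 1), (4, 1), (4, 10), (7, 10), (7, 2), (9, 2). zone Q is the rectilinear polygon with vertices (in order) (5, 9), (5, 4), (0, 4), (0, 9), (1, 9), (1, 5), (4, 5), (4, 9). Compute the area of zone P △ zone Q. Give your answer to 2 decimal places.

32.00

|zone P| = 29, |zone Q| = 13, |zone P∩zone Q| = 5.
|zone P △ zone Q| = |zone P| + |zone Q| − 2·|zone P∩zone Q| = 29 + 13 − 10 = 32.00.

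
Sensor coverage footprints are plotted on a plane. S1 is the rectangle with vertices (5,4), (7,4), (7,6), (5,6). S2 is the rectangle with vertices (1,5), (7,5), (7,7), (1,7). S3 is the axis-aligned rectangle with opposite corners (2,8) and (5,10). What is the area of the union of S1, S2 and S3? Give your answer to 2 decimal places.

By inclusion–exclusion:
Individual areas: |S1| = 4, |S2| = 12, |S3| = 6.
|S1∩S2|: x∈[5,7], y∈[5,6] → 2·1 = 2.
|S1∩S3| = 0 (no overlap).
|S2∩S3| = 0 (no overlap).
|S1∩S2∩S3| = 0.
|S1 ∪ S2 ∪ S3| = 22 − 2 + 0 = 20.00.

20.00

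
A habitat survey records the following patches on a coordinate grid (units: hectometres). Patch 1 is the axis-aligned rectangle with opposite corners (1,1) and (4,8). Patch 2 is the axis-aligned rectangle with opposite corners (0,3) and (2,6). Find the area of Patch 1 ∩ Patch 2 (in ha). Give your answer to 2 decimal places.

3.00

|Patch 1∩Patch 2|: x∈[1,2], y∈[3,6] → 1·3 = 3.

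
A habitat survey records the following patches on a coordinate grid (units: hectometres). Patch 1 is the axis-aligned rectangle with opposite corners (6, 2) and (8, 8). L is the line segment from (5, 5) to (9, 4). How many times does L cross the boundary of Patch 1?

2

The segment meets the boundary at (8,4.25), (6,4.75).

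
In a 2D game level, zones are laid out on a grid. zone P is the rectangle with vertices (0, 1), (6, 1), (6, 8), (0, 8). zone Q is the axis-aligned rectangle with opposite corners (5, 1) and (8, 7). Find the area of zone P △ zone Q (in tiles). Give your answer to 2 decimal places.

|zone P∩zone Q|: x∈[5,6], y∈[1,7] → 1·6 = 6.
|zone P △ zone Q| = |zone P| + |zone Q| − 2·|zone P∩zone Q| = 42 + 18 − 12 = 48.00.

48.00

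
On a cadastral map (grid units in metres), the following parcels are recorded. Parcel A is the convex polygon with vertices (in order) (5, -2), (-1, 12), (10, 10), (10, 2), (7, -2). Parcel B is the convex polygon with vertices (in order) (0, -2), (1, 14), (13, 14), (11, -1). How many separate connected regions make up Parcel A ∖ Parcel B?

2

Parcel A ∖ Parcel B splits into 2 disjoint pieces (area 1.2965, area 3.2635).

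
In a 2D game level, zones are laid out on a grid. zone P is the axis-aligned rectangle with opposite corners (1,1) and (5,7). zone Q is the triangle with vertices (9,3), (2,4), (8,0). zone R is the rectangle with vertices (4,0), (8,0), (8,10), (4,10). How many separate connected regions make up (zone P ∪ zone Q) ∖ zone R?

(zone P ∪ zone Q) ∖ zone R splits into 2 disjoint pieces (area 18, area 1.5714).

2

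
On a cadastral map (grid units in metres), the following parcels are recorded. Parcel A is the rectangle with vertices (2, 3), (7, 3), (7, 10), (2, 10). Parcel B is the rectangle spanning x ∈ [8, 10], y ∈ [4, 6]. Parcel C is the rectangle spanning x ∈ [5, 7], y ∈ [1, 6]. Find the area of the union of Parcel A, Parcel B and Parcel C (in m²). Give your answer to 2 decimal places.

43.00

By inclusion–exclusion:
Individual areas: |Parcel A| = 35, |Parcel B| = 4, |Parcel C| = 10.
|Parcel A∩Parcel B| = 0 (no overlap).
|Parcel A∩Parcel C|: x∈[5,7], y∈[3,6] → 2·3 = 6.
|Parcel B∩Parcel C| = 0 (no overlap).
|Parcel A∩Parcel B∩Parcel C| = 0.
|Parcel A ∪ Parcel B ∪ Parcel C| = 49 − 6 + 0 = 43.00.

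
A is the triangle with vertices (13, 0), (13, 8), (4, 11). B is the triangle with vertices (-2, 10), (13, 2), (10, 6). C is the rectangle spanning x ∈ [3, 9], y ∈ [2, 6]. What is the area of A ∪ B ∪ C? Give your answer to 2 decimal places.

68.07

By inclusion–exclusion:
Individual areas: |A| = 36, |B| = 18, |C| = 24.
|A∩B| = 6.6593.
|A∩C| = 0.5051.
|B∩C| = 3.2667.
|A∩B∩C| = 0.5051.
|A ∪ B ∪ C| = 78 − 10.431 + 0.5051 = 68.07.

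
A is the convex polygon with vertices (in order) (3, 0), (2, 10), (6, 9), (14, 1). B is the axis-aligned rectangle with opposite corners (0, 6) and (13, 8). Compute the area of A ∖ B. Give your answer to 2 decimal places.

|A| = 67.5, |A∩B| = 11.4.
|A ∖ B| = |A| − |A∩B| = 67.5 − 11.4 = 56.10.

56.10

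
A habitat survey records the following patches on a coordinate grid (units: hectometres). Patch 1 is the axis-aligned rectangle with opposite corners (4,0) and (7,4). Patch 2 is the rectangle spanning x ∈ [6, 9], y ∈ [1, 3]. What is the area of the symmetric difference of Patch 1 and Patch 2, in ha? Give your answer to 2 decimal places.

|Patch 1∩Patch 2|: x∈[6,7], y∈[1,3] → 1·2 = 2.
|Patch 1 △ Patch 2| = |Patch 1| + |Patch 2| − 2·|Patch 1∩Patch 2| = 12 + 6 − 4 = 14.00.

14.00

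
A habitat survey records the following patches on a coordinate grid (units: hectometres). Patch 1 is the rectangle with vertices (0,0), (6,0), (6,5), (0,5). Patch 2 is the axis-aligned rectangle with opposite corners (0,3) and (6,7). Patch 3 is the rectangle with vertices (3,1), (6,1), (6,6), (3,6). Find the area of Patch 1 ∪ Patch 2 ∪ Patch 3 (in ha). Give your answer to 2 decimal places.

42.00

By inclusion–exclusion:
Individual areas: |Patch 1| = 30, |Patch 2| = 24, |Patch 3| = 15.
|Patch 1∩Patch 2|: x∈[0,6], y∈[3,5] → 6·2 = 12.
|Patch 1∩Patch 3|: x∈[3,6], y∈[1,5] → 3·4 = 12.
|Patch 2∩Patch 3|: x∈[3,6], y∈[3,6] → 3·3 = 9.
|Patch 1∩Patch 2∩Patch 3| = 6.
|Patch 1 ∪ Patch 2 ∪ Patch 3| = 69 − 33 + 6 = 42.00.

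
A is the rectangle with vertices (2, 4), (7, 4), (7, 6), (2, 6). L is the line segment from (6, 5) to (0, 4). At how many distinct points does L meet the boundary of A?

The segment meets the boundary at (2,4.333).

1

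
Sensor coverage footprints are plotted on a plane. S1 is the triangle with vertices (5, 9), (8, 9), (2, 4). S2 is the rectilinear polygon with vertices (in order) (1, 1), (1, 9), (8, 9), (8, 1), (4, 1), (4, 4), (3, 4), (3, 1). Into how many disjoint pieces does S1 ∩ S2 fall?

1

S1 ∩ S2 is a single connected region.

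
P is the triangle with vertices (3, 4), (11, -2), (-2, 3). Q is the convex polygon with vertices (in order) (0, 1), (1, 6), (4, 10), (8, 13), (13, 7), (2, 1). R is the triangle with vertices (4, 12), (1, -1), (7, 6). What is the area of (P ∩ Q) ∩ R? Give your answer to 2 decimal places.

4.68

The region (P ∩ Q) ∩ R is the polygon with vertices (2.496,1.271), (1.603,1.614), (2.113,3.823), (3,4), (4.391,2.957), (3.341,1.732).
By the shoelace formula its area is 4.68.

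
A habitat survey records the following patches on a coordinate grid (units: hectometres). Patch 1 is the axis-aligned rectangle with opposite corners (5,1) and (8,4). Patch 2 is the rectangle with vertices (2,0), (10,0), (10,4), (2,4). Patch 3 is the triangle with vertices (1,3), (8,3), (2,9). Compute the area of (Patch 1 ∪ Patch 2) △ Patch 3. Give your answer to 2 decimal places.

42.00

|Patch 1 ∪ Patch 2| = 32.
|(Patch 1 ∪ Patch 2) ∩ Patch 3| = 5.5.
|(Patch 1 ∪ Patch 2) △ Patch 3| = 32 + 21 − 11 = 42.00.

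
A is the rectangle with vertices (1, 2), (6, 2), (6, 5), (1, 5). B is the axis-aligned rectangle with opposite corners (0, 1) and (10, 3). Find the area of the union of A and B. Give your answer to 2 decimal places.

30.00

By inclusion–exclusion:
Individual areas: |A| = 15, |B| = 20.
|A∩B|: x∈[1,6], y∈[2,3] → 5·1 = 5.
|A ∪ B| = 35 − 5 = 30.00.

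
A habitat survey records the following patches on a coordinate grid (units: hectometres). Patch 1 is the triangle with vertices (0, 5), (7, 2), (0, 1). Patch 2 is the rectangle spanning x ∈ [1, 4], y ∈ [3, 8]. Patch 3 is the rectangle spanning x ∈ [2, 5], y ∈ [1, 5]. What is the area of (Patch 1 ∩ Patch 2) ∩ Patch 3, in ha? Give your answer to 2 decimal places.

The region (Patch 1 ∩ Patch 2) ∩ Patch 3 is the polygon with vertices (4,3), (2,3), (2,4.143), (4,3.286).
By the shoelace formula its area is 1.43.

1.43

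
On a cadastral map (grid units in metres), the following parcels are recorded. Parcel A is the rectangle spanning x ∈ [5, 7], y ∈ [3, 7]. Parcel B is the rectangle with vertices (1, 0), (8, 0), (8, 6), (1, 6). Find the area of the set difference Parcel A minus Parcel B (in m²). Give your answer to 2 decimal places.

|Parcel A∩Parcel B|: x∈[5,7], y∈[3,6] → 2·3 = 6.
|Parcel A| = 8.
|Parcel A ∖ Parcel B| = |Parcel A| − |Parcel A∩Parcel B| = 8 − 6 = 2.00.

2.00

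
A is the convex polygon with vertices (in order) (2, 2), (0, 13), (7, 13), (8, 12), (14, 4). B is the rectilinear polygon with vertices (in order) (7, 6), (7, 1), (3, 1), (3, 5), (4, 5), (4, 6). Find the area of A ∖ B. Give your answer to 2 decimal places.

|A| = 100.5, |A∩B| = 13.
|A ∖ B| = |A| − |A∩B| = 100.5 − 13 = 87.50.

87.50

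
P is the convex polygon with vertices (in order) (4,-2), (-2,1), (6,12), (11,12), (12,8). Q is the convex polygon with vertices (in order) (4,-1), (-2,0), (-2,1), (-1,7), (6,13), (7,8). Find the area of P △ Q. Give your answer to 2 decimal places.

71.20

|P| = 101, |Q| = 77, |P∩Q| = 53.4.
|P △ Q| = |P| + |Q| − 2·|P∩Q| = 101 + 77 − 106.8 = 71.20.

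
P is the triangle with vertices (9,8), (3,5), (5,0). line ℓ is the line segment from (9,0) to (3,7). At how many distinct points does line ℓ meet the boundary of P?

2

The segment meets the boundary at (4.2,5.6), (6.474,2.947).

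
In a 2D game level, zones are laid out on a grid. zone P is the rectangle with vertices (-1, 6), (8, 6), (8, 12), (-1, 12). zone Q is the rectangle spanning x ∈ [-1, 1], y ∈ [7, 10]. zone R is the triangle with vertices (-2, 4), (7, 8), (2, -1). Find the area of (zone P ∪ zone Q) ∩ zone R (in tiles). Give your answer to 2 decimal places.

The region (zone P ∪ zone Q) ∩ zone R is the polygon with vertices (2.5,6), (7,8), (5.889,6).
By the shoelace formula its area is 3.39.

3.39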